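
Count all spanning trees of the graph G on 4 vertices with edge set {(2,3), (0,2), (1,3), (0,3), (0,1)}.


By Kirchhoff's matrix tree theorem, the number of spanning trees equals
the determinant of any cofactor of the Laplacian matrix L.
G has 4 vertices and 5 edges.
Computing the (3 x 3) cofactor determinant gives 8.

8


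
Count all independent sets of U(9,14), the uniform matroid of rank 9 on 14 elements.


Independent sets of U(9,14) are all subsets of size <= 9.
Count = C(14,0) + C(14,1) + C(14,2) + C(14,3) + C(14,4) + C(14,5) + C(14,6) + C(14,7) + C(14,8) + C(14,9)
     = 1 + 14 + 91 + 364 + 1001 + 2002 + 3003 + 3432 + 3003 + 2002
     = 14913.

14913


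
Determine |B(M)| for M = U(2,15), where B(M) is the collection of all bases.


Bases of U(2,15) are all 2-element subsets of the 15-element ground set.
Number of bases = C(15,2).
C(15,2) = 15! / (2! * 13!) = 105.

105


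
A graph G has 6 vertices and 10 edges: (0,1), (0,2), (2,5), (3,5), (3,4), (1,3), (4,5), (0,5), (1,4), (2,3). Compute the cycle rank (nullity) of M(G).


Cycle rank (nullity) = |E| - r(M) = |E| - (|V| - c).
|E| = 10, |V| = 6, c = 1.
Nullity = 10 - (6 - 1) = 10 - 5 = 5.

5


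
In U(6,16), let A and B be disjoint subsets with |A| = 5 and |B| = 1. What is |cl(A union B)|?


|A union B| = 5 + 1 = 6 (disjoint).
In U(6,16), cl(S) = S if |S| < 6, else cl(S) = E.
Since 6 >= 6, cl(A union B) = E.
|cl(A union B)| = 16.

16


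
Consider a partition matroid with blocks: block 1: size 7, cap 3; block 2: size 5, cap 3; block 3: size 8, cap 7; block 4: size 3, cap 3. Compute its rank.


Rank of a partition matroid = sum of min(|Si|, ci) for each block.
= min(7,3) + min(5,3) + min(8,7) + min(3,3)
= 3 + 3 + 7 + 3
= 16.

16


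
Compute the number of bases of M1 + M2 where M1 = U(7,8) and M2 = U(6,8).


Bases of a direct sum M1 + M2: |B| = |B(M1)| * |B(M2)|.
|B(U(7,8))| = C(8,7) = 8.
|B(U(6,8))| = C(8,6) = 28.
Total bases = 8 * 28 = 224.

224


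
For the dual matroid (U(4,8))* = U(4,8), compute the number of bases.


The dual of U(r,n) is U(n-r, n) = U(4,8).
Bases of U(4,8) are all (4)-element subsets.
|B(M*)| = (8 choose 4) = 70.

70


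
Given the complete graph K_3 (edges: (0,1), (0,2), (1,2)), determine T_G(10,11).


T(K_3; x,y) = x^2 + x + y.
T(10,11) = 100 + 10 + 11 = 121.

121


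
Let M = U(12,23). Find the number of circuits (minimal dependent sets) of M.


In U(12,23), circuits are the (13)-element subsets.
Any set of 13 elements is dependent, and removing any one element gives
an independent set of size 12, so it is a minimal dependent set.
Number of circuits = C(23,13) = 23! / (13! * 10!) = 1144066.

1144066


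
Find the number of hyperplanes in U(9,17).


Hyperplanes of U(9,17) are flats of rank 8.
In a uniform matroid, these are exactly the (8)-element subsets.
Count = C(17,8) = 24310.

24310


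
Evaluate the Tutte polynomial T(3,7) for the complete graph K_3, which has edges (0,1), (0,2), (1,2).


T(K_3; x,y) = x^2 + x + y.
T(3,7) = 9 + 3 + 7 = 19.

19


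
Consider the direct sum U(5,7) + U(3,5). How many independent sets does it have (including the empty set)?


For a direct sum, |I(M1+M2)| = |I(M1)| * |I(M2)|.
|I(U(5,7))| = sum C(7,k) for k=0..5 = 120.
|I(U(3,5))| = sum C(5,k) for k=0..3 = 26.
Total = 120 * 26 = 3120.

3120


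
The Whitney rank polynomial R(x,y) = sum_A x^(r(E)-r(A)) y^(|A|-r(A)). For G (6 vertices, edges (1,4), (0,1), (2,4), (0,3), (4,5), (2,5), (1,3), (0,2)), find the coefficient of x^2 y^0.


R(x,y) = sum over A in 2^E of x^(r(E)-r(A)) * y^(|A|-r(A)).
G has 6 vertices, 8 edges. r(E) = 5.
Enumerate all 2^8 = 256 subsets.
Count subsets with r(E)-r(A)=2 and |A|-r(A)=0: 54.

54


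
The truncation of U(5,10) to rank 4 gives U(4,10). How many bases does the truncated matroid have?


Truncating U(5,10) to rank 4 gives U(4,10).
Bases of U(4,10) are all 4-element subsets of 10 elements.
Number of bases = C(10,4) = 10! / (4! * 6!) = 210.

210


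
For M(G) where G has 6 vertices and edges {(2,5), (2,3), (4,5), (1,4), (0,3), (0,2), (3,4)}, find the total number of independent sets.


An independent set in a graphic matroid is an acyclic edge subset.
G has 6 vertices and 7 edges.
Enumerate all 2^7 = 128 subsets, checking for acyclicity.
Total independent sets = 104.

104


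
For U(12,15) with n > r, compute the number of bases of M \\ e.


Deleting e from U(12,15) gives U(12,14) since n > r.
Bases of U(12,14) = C(14,12) = 14! / (12! * 2!) = 91.

91


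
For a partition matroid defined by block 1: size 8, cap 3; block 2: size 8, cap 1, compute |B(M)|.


A basis picks exactly ci elements from block i.
Number of bases = product of C(|Si|, ci).
= C(8,3) * C(8,1)
= 56 * 8
= 448.

448


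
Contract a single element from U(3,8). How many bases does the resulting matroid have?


Contracting e from U(3,8) gives U(2,7).
Bases of U(2,7) = C(7,2) = (7 * 6) / (1 * 2) = 21.

21


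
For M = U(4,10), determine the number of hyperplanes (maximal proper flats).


Hyperplanes of U(4,10) are flats of rank 3.
In a uniform matroid, these are exactly the (3)-element subsets.
Count = C(10,3) = (10 * 9 * 8) / (1 * 2 * 3) = 120.

120


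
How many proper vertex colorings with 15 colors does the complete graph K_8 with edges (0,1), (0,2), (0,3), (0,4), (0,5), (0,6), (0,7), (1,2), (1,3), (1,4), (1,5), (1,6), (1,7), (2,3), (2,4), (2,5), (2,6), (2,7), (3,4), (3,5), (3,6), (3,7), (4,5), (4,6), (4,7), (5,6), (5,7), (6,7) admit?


P(K_8, k) = k(k-1)(k-2)...(k-7).
P(15) = (15) * (14) * (13) * (12) * (11) * (10) * (9) * (8) = 259459200.

259459200


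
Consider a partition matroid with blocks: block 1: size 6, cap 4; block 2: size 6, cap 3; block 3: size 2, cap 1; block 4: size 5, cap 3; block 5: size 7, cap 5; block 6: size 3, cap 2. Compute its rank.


Rank of a partition matroid = sum of min(|Si|, ci) for each block.
= min(6,4) + min(6,3) + min(2,1) + min(5,3) + min(7,5) + min(3,2)
= 4 + 3 + 1 + 3 + 5 + 2
= 18.

18


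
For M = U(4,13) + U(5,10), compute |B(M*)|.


(M1+M2)* = M1* + M2*.
M1* = U(9,13), bases: C(13,9) = 715.
M2* = U(5,10), bases: C(10,5) = 252.
|B(M*)| = 715 * 252 = 180180.

180180


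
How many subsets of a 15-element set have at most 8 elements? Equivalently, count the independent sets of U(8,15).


Independent sets of U(8,15) are all subsets of size <= 8.
Count = (15 choose 0) + (15 choose 1) + (15 choose 2) + (15 choose 3) + (15 choose 4) + (15 choose 5) + (15 choose 6) + (15 choose 7) + (15 choose 8)
     = 1 + 15 + 105 + 455 + 1365 + 3003 + 5005 + 6435 + 6435
     = 22819.

22819


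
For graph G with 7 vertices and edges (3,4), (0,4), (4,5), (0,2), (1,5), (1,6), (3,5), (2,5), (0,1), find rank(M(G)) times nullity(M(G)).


r(M) = |V| - c = 7 - 1 = 6.
nullity = |E| - r(M) = 9 - 6 = 3.
Product = 6 * 3 = 18.

18


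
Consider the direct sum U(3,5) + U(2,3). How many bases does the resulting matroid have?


Bases of a direct sum M1 + M2: |B| = |B(M1)| * |B(M2)|.
|B(U(3,5))| = C(5,3) = 10.
|B(U(2,3))| = C(3,2) = 3.
Total bases = 10 * 3 = 30.

30


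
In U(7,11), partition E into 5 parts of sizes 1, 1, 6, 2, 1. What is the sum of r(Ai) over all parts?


r(Ai) = min(|Ai|, 7) for each part.
Sum = min(1,7) + min(1,7) + min(6,7) + min(2,7) + min(1,7)
    = 1 + 1 + 6 + 2 + 1
    = 11.

11


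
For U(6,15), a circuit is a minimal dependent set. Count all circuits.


In U(6,15), circuits are the (7)-element subsets.
Any set of 7 elements is dependent, and removing any one element gives
an independent set of size 6, so it is a minimal dependent set.
Number of circuits = C(15,7) = 6435.

6435


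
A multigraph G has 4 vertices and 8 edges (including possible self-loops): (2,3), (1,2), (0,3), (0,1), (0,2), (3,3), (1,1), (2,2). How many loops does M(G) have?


In a graphic matroid, a loop is a self-loop edge (u,u) with rank 0.
Examining all 8 edges for self-loops...
Self-loops found: (3,3), (1,1), (2,2)
Number of loops = 3.

3


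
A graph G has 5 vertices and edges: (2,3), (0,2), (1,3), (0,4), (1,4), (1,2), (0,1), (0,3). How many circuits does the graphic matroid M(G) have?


A circuit in a graphic matroid = edge set of a simple cycle.
G has 5 vertices and 8 edges.
Enumerating all minimal edge subsets forming cycles...
Total circuits found: 12.

12


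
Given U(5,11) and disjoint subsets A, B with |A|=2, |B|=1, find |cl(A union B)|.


|A union B| = 2 + 1 = 3 (disjoint).
In U(5,11), cl(S) = S if |S| < 5, else cl(S) = E.
Since 3 < 5, cl(A union B) = A union B.
|cl(A union B)| = 3.

3


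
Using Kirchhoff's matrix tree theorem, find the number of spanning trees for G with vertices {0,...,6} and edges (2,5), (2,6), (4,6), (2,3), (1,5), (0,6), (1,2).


By Kirchhoff's matrix tree theorem, the number of spanning trees equals
the determinant of any cofactor of the Laplacian matrix L.
G has 7 vertices and 7 edges.
Computing the (6 x 6) cofactor determinant gives 3.

3


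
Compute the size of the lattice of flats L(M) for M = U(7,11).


Flats of U(7,11): every subset of size < 7 is a flat, plus E itself.
Count = C(11,0) + C(11,1) + C(11,2) + C(11,3) + C(11,4) + C(11,5) + C(11,6) + 1
     = 1 + 11 + 55 + 165 + 330 + 462 + 462 + 1
     = 1487.

1487


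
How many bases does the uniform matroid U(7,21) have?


Bases of U(7,21) are all 7-element subsets of the 21-element ground set.
Number of bases = C(21,7).
(21 choose 7) = 116280.

116280


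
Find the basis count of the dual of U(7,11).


The dual of U(r,n) is U(n-r, n) = U(4,11).
Bases of U(4,11) are all (4)-element subsets.
|B(M*)| = (11 choose 4) = 330.

330


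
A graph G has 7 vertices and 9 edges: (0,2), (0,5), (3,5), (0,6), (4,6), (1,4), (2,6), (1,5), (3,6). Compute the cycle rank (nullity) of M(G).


Cycle rank (nullity) = |E| - r(M) = |E| - (|V| - c).
|E| = 9, |V| = 7, c = 1.
Nullity = 9 - (7 - 1) = 9 - 6 = 3.

3


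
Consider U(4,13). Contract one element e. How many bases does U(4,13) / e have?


Contracting e from U(4,13) gives U(3,12).
Bases of U(3,12) = C(12,3) = (12 * 11 * 10) / (1 * 2 * 3) = 220.

220


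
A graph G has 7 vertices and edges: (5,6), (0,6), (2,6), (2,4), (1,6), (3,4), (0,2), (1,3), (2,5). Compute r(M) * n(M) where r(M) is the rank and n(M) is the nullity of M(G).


r(M) = |V| - c = 7 - 1 = 6.
nullity = |E| - r(M) = 9 - 6 = 3.
Product = 6 * 3 = 18.

18


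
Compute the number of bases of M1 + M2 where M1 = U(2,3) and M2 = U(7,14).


Bases of a direct sum M1 + M2: |B| = |B(M1)| * |B(M2)|.
|B(U(2,3))| = C(3,2) = 3.
|B(U(7,14))| = C(14,7) = 3432.
Total bases = 3 * 3432 = 10296.

10296


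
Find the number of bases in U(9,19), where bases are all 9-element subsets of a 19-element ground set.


Bases of U(9,19) are all 9-element subsets of the 19-element ground set.
Number of bases = C(19,9).
(19 choose 9) = 92378.

92378


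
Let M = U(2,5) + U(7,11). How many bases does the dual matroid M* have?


(M1+M2)* = M1* + M2*.
M1* = U(3,5), bases: C(5,3) = 10.
M2* = U(4,11), bases: C(11,4) = 330.
|B(M*)| = 10 * 330 = 3300.

3300


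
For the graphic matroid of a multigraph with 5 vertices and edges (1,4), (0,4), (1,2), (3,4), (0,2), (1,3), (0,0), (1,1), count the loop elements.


In a graphic matroid, a loop is a self-loop edge (u,u) with rank 0.
Examining all 8 edges for self-loops...
Self-loops found: (0,0), (1,1)
Number of loops = 2.

2


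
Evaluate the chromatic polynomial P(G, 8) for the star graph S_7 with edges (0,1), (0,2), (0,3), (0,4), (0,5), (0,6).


P(tree, k) = k * (k-1)^(6) for any tree on 7 vertices.
P(8) = 8 * 7^6 = 8 * 117649 = 941192.

941192


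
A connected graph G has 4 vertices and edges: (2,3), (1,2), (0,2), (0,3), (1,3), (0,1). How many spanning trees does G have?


By Kirchhoff's matrix tree theorem, the number of spanning trees equals
the determinant of any cofactor of the Laplacian matrix L.
G has 4 vertices and 6 edges.
Computing the (3 x 3) cofactor determinant gives 16.

16


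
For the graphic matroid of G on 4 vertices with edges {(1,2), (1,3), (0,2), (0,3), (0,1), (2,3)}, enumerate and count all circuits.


A circuit in a graphic matroid = edge set of a simple cycle.
G has 4 vertices and 6 edges.
Enumerating all minimal edge subsets forming cycles...
Total circuits found: 7.

7


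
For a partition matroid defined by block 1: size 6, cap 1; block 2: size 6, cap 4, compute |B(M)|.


A basis picks exactly ci elements from block i.
Number of bases = product of C(|Si|, ci).
= C(6,1) * C(6,4)
= 6 * 15
= 90.

90


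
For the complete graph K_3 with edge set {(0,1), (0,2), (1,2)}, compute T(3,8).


T(K_3; x,y) = x^2 + x + y.
T(3,8) = 9 + 3 + 8 = 20.

20


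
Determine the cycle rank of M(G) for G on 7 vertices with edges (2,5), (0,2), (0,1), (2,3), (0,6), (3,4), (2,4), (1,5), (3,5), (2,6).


Cycle rank (nullity) = |E| - r(M) = |E| - (|V| - c).
|E| = 10, |V| = 7, c = 1.
Nullity = 10 - (7 - 1) = 10 - 6 = 4.

4


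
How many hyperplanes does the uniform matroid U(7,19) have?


Hyperplanes of U(7,19) are flats of rank 6.
In a uniform matroid, these are exactly the (6)-element subsets.
Count = (19 choose 6) = 27132.

27132


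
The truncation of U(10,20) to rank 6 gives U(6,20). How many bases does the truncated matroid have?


Truncating U(10,20) to rank 6 gives U(6,20).
Bases of U(6,20) are all 6-element subsets of 20 elements.
Number of bases = (20 choose 6) = 38760.

38760


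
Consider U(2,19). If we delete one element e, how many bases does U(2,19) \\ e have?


Deleting e from U(2,19) gives U(2,18) since n > r.
Bases of U(2,18) = (18 choose 2) = 153.

153


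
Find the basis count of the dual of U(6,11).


The dual of U(r,n) is U(n-r, n) = U(5,11).
Bases of U(5,11) are all (5)-element subsets.
|B(M*)| = C(11,5) = 462.

462


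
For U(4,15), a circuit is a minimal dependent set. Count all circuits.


In U(4,15), circuits are the (5)-element subsets.
Any set of 5 elements is dependent, and removing any one element gives
an independent set of size 4, so it is a minimal dependent set.
Number of circuits = C(15,5) = 3003.

3003


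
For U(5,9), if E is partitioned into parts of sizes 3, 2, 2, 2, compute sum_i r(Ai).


r(Ai) = min(|Ai|, 5) for each part.
Sum = min(3,5) + min(2,5) + min(2,5) + min(2,5)
    = 3 + 2 + 2 + 2
    = 9.

9


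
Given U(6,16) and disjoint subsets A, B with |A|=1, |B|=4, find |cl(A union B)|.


|A union B| = 1 + 4 = 5 (disjoint).
In U(6,16), cl(S) = S if |S| < 6, else cl(S) = E.
Since 5 < 6, cl(A union B) = A union B.
|cl(A union B)| = 5.

5


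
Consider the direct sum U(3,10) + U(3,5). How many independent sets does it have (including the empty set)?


For a direct sum, |I(M1+M2)| = |I(M1)| * |I(M2)|.
|I(U(3,10))| = sum C(10,k) for k=0..3 = 176.
|I(U(3,5))| = sum C(5,k) for k=0..3 = 26.
Total = 176 * 26 = 4576.

4576


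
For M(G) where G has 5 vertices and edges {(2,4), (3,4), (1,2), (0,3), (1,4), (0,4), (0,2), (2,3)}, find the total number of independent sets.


An independent set in a graphic matroid is an acyclic edge subset.
G has 5 vertices and 8 edges.
Enumerate all 2^8 = 256 subsets, checking for acyclicity.
Total independent sets = 128.

128


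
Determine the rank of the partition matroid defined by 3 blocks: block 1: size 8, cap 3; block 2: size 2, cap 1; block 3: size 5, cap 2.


Rank of a partition matroid = sum of min(|Si|, ci) for each block.
= min(8,3) + min(2,1) + min(5,2)
= 3 + 1 + 2
= 6.

6


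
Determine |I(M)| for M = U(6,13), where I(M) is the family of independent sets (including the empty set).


Independent sets of U(6,13) are all subsets of size <= 6.
Count = (13 choose 0) + (13 choose 1) + (13 choose 2) + (13 choose 3) + (13 choose 4) + (13 choose 5) + (13 choose 6)
     = 1 + 13 + 78 + 286 + 715 + 1287 + 1716
     = 4096.

4096


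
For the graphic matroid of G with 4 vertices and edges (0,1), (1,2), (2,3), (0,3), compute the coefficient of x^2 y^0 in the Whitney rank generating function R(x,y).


R(x,y) = sum over A in 2^E of x^(r(E)-r(A)) * y^(|A|-r(A)).
G has 4 vertices, 4 edges. r(E) = 3.
Enumerate all 2^4 = 16 subsets.
Count subsets with r(E)-r(A)=2 and |A|-r(A)=0: 4.

4


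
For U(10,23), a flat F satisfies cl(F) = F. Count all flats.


Flats of U(10,23): every subset of size < 10 is a flat, plus E itself.
Count = (23 choose 0) + (23 choose 1) + (23 choose 2) + (23 choose 3) + (23 choose 4) + (23 choose 5) + (23 choose 6) + (23 choose 7) + (23 choose 8) + (23 choose 9) + 1
     = 1 + 23 + 253 + 1771 + 8855 + 33649 + 100947 + 245157 + 490314 + 817190 + 1
     = 1698161.

1698161


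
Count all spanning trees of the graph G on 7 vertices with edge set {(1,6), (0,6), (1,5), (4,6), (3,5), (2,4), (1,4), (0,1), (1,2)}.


By Kirchhoff's matrix tree theorem, the number of spanning trees equals
the determinant of any cofactor of the Laplacian matrix L.
G has 7 vertices and 9 edges.
Computing the (6 x 6) cofactor determinant gives 21.

21


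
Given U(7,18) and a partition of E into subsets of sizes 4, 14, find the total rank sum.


r(Ai) = min(|Ai|, 7) for each part.
Sum = min(4,7) + min(14,7)
    = 4 + 7
    = 11.

11


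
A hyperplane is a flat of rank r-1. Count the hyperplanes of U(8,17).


Hyperplanes of U(8,17) are flats of rank 7.
In a uniform matroid, these are exactly the (7)-element subsets.
Count = C(17,7) = 19448.

19448


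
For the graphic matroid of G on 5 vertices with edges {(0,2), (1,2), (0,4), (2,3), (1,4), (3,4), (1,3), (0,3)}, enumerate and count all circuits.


A circuit in a graphic matroid = edge set of a simple cycle.
G has 5 vertices and 8 edges.
Enumerating all minimal edge subsets forming cycles...
Total circuits found: 13.

13


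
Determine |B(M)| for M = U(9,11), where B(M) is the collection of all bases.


Bases of U(9,11) are all 9-element subsets of the 11-element ground set.
Number of bases = C(11,9).
(11 choose 9) = 55.

55


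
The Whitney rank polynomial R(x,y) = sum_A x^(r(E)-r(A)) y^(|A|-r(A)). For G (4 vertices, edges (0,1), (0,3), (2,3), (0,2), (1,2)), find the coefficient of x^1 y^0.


R(x,y) = sum over A in 2^E of x^(r(E)-r(A)) * y^(|A|-r(A)).
G has 4 vertices, 5 edges. r(E) = 3.
Enumerate all 2^5 = 32 subsets.
Count subsets with r(E)-r(A)=1 and |A|-r(A)=0: 10.

10


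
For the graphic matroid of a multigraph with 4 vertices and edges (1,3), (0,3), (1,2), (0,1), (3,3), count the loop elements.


In a graphic matroid, a loop is a self-loop edge (u,u) with rank 0.
Examining all 5 edges for self-loops...
Self-loops found: (3,3)
Number of loops = 1.

1


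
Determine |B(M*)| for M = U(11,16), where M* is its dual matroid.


The dual of U(r,n) is U(n-r, n) = U(5,16).
Bases of U(5,16) are all (5)-element subsets.
|B(M*)| = (16 choose 5) = 4368.

4368


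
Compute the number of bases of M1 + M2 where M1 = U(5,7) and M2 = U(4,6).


Bases of a direct sum M1 + M2: |B| = |B(M1)| * |B(M2)|.
|B(U(5,7))| = C(7,5) = 21.
|B(U(4,6))| = C(6,4) = 15.
Total bases = 21 * 15 = 315.

315


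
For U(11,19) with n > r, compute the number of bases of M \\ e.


Deleting e from U(11,19) gives U(11,18) since n > r.
Bases of U(11,18) = C(18,11) = 31824.

31824


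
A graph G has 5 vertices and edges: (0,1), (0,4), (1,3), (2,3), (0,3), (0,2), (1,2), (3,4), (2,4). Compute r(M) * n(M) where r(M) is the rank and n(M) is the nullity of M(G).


r(M) = |V| - c = 5 - 1 = 4.
nullity = |E| - r(M) = 9 - 4 = 5.
Product = 4 * 5 = 20.

20


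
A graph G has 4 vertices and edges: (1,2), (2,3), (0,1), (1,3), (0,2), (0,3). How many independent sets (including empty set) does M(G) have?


An independent set in a graphic matroid is an acyclic edge subset.
G has 4 vertices and 6 edges.
Enumerate all 2^6 = 64 subsets, checking for acyclicity.
Total independent sets = 38.

38


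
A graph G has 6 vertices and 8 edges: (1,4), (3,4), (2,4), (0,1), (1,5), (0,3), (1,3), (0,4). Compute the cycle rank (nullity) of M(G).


Cycle rank (nullity) = |E| - r(M) = |E| - (|V| - c).
|E| = 8, |V| = 6, c = 1.
Nullity = 8 - (6 - 1) = 8 - 5 = 3.

3


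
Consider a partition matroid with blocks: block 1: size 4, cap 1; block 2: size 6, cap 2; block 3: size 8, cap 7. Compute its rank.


Rank of a partition matroid = sum of min(|Si|, ci) for each block.
= min(4,1) + min(6,2) + min(8,7)
= 1 + 2 + 7
= 10.

10


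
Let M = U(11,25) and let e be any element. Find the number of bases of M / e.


Contracting e from U(11,25) gives U(10,24).
Bases of U(10,24) = (24 choose 10) = 1961256.

1961256


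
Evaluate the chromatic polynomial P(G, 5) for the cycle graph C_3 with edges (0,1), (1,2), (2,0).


P(C_3, k) = (k-1)^3 + (-1)^3*(k-1).
P(5) = (4)^3 - 4
= 64 - 4 = 60.

60


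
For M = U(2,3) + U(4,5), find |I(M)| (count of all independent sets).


For a direct sum, |I(M1+M2)| = |I(M1)| * |I(M2)|.
|I(U(2,3))| = sum C(3,k) for k=0..2 = 7.
|I(U(4,5))| = sum C(5,k) for k=0..4 = 31.
Total = 7 * 31 = 217.

217


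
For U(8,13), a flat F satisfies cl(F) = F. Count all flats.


Flats of U(8,13): every subset of size < 8 is a flat, plus E itself.
Count = (13 choose 0) + (13 choose 1) + (13 choose 2) + (13 choose 3) + (13 choose 4) + (13 choose 5) + (13 choose 6) + (13 choose 7) + 1
     = 1 + 13 + 78 + 286 + 715 + 1287 + 1716 + 1716 + 1
     = 5813.

5813


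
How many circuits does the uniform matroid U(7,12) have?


In U(7,12), circuits are the (8)-element subsets.
Any set of 8 elements is dependent, and removing any one element gives
an independent set of size 7, so it is a minimal dependent set.
Number of circuits = (12 choose 8) = 495.

495


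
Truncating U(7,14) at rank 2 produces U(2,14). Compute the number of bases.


Truncating U(7,14) to rank 2 gives U(2,14).
Bases of U(2,14) are all 2-element subsets of 14 elements.
Number of bases = C(14,2) = (14 * 13) / (1 * 2) = 91.

91


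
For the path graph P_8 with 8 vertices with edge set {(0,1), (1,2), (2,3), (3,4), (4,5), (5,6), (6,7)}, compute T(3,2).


A path on 8 vertices is a tree with 7 edges.
T(x,y) = x^(7) for any tree.
T(3,2) = 3^7 = 2187.

2187


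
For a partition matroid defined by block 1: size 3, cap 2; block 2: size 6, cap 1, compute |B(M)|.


A basis picks exactly ci elements from block i.
Number of bases = product of C(|Si|, ci).
= C(3,2) * C(6,1)
= 3 * 6
= 18.

18


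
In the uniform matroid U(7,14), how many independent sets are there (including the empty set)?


Independent sets of U(7,14) are all subsets of size <= 7.
Count = C(14,0) + C(14,1) + C(14,2) + C(14,3) + C(14,4) + C(14,5) + C(14,6) + C(14,7)
     = 1 + 14 + 91 + 364 + 1001 + 2002 + 3003 + 3432
     = 9908.

9908


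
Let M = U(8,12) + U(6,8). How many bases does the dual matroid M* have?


(M1+M2)* = M1* + M2*.
M1* = U(4,12), bases: C(12,4) = 495.
M2* = U(2,8), bases: C(8,2) = 28.
|B(M*)| = 495 * 28 = 13860.

13860


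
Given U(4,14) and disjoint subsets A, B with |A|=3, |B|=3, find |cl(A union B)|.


|A union B| = 3 + 3 = 6 (disjoint).
In U(4,14), cl(S) = S if |S| < 4, else cl(S) = E.
Since 6 >= 4, cl(A union B) = E.
|cl(A union B)| = 14.

14


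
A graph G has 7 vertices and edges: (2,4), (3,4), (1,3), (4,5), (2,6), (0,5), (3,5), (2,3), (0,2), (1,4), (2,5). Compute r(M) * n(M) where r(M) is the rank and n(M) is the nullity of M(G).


r(M) = |V| - c = 7 - 1 = 6.
nullity = |E| - r(M) = 11 - 6 = 5.
Product = 6 * 5 = 30.

30


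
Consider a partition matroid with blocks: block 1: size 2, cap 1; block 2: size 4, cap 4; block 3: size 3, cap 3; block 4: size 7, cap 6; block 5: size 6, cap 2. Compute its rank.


Rank of a partition matroid = sum of min(|Si|, ci) for each block.
= min(2,1) + min(4,4) + min(3,3) + min(7,6) + min(6,2)
= 1 + 4 + 3 + 6 + 2
= 16.

16


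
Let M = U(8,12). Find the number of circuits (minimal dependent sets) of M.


In U(8,12), circuits are the (9)-element subsets.
Any set of 9 elements is dependent, and removing any one element gives
an independent set of size 8, so it is a minimal dependent set.
Number of circuits = C(12,9) = 12! / (9! * 3!) = 220.

220


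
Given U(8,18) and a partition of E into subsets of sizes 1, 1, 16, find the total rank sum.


r(Ai) = min(|Ai|, 8) for each part.
Sum = min(1,8) + min(1,8) + min(16,8)
    = 1 + 1 + 8
    = 10.

10


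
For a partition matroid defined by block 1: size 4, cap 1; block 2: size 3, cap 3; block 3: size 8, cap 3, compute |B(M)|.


A basis picks exactly ci elements from block i.
Number of bases = product of C(|Si|, ci).
= C(4,1) * C(3,3) * C(8,3)
= 4 * 1 * 56
= 224.

224


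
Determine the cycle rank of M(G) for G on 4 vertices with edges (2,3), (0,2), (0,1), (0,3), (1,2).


Cycle rank (nullity) = |E| - r(M) = |E| - (|V| - c).
|E| = 5, |V| = 4, c = 1.
Nullity = 5 - (4 - 1) = 5 - 3 = 2.

2


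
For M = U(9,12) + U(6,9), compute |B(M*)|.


(M1+M2)* = M1* + M2*.
M1* = U(3,12), bases: C(12,3) = 220.
M2* = U(3,9), bases: C(9,3) = 84.
|B(M*)| = 220 * 84 = 18480.

18480


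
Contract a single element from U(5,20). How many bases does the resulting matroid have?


Contracting e from U(5,20) gives U(4,19).
Bases of U(4,19) = C(19,4) = (19 * 18 * 17 * 16) / (1 * 2 * 3 * 4) = 3876.

3876


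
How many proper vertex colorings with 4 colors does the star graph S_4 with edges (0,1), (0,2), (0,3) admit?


P(tree, k) = k * (k-1)^(3) for any tree on 4 vertices.
P(4) = 4 * 3^3 = 4 * 27 = 108.

108


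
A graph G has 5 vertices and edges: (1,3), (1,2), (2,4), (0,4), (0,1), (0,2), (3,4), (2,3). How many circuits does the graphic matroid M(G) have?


A circuit in a graphic matroid = edge set of a simple cycle.
G has 5 vertices and 8 edges.
Enumerating all minimal edge subsets forming cycles...
Total circuits found: 13.

13


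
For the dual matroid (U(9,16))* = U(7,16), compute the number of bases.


The dual of U(r,n) is U(n-r, n) = U(7,16).
Bases of U(7,16) are all (7)-element subsets.
|B(M*)| = C(16,7) = 16! / (7! * 9!) = 11440.

11440


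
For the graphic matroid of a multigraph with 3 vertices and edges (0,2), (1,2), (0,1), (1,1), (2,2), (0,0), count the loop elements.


In a graphic matroid, a loop is a self-loop edge (u,u) with rank 0.
Examining all 6 edges for self-loops...
Self-loops found: (1,1), (2,2), (0,0)
Number of loops = 3.

3


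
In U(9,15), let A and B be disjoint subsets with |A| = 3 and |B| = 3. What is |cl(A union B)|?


|A union B| = 3 + 3 = 6 (disjoint).
In U(9,15), cl(S) = S if |S| < 9, else cl(S) = E.
Since 6 < 9, cl(A union B) = A union B.
|cl(A union B)| = 6.

6


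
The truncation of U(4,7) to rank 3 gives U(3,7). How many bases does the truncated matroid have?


Truncating U(4,7) to rank 3 gives U(3,7).
Bases of U(3,7) are all 3-element subsets of 7 elements.
Number of bases = C(7,3) = 7! / (3! * 4!) = 35.

35


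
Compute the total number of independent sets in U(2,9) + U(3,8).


For a direct sum, |I(M1+M2)| = |I(M1)| * |I(M2)|.
|I(U(2,9))| = sum C(9,k) for k=0..2 = 46.
|I(U(3,8))| = sum C(8,k) for k=0..3 = 93.
Total = 46 * 93 = 4278.

4278


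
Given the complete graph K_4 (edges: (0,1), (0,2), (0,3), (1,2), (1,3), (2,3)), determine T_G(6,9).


T(K_4; x,y) = x^3 + 3x^2 + 4xy + 2x + y^3 + 3y^2 + 2y.
Substituting x=6, y=9:
= 216 + 108 + 216 + 12 + 729 + 243 + 18
= 1542.

1542


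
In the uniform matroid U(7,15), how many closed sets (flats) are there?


Flats of U(7,15): every subset of size < 7 is a flat, plus E itself.
Count = C(15,0) + C(15,1) + C(15,2) + C(15,3) + C(15,4) + C(15,5) + C(15,6) + 1
     = 1 + 15 + 105 + 455 + 1365 + 3003 + 5005 + 1
     = 9950.

9950


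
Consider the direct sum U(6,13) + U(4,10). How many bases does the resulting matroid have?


Bases of a direct sum M1 + M2: |B| = |B(M1)| * |B(M2)|.
|B(U(6,13))| = C(13,6) = 1716.
|B(U(4,10))| = C(10,4) = 210.
Total bases = 1716 * 210 = 360360.

360360


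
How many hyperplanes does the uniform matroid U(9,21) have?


Hyperplanes of U(9,21) are flats of rank 8.
In a uniform matroid, these are exactly the (8)-element subsets.
Count = (21 choose 8) = 203490.

203490


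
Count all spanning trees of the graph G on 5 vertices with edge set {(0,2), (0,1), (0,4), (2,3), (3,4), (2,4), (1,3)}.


By Kirchhoff's matrix tree theorem, the number of spanning trees equals
the determinant of any cofactor of the Laplacian matrix L.
G has 5 vertices and 7 edges.
Computing the (4 x 4) cofactor determinant gives 24.

24


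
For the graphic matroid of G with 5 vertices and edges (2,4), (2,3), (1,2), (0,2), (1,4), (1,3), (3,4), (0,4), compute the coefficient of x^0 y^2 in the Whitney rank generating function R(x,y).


R(x,y) = sum over A in 2^E of x^(r(E)-r(A)) * y^(|A|-r(A)).
G has 5 vertices, 8 edges. r(E) = 4.
Enumerate all 2^8 = 256 subsets.
Count subsets with r(E)-r(A)=0 and |A|-r(A)=2: 27.

27


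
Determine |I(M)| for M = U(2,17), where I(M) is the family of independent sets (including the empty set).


Independent sets of U(2,17) are all subsets of size <= 2.
Count = (17 choose 0) + (17 choose 1) + (17 choose 2)
     = 1 + 17 + 136
     = 154.

154


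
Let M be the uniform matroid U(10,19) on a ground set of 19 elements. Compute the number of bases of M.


Bases of U(10,19) are all 10-element subsets of the 19-element ground set.
Number of bases = C(19,10).
(19 choose 10) = 92378.

92378


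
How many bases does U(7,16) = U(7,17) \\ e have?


Deleting e from U(7,17) gives U(7,16) since n > r.
Bases of U(7,16) = (16 choose 7) = 11440.

11440


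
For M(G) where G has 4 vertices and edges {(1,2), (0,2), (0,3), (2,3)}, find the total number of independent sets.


An independent set in a graphic matroid is an acyclic edge subset.
G has 4 vertices and 4 edges.
Enumerate all 2^4 = 16 subsets, checking for acyclicity.
Total independent sets = 14.

14


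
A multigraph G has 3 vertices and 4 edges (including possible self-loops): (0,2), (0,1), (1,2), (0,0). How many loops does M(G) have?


In a graphic matroid, a loop is a self-loop edge (u,u) with rank 0.
Examining all 4 edges for self-loops...
Self-loops found: (0,0)
Number of loops = 1.

1


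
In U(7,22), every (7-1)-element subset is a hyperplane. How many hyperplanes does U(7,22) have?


Hyperplanes of U(7,22) are flats of rank 6.
In a uniform matroid, these are exactly the (6)-element subsets.
Count = C(22,6) = 22! / (6! * 16!) = 74613.

74613


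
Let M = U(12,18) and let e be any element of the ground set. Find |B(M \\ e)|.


Deleting e from U(12,18) gives U(12,17) since n > r.
Bases of U(12,17) = C(17,12) = 17! / (12! * 5!) = 6188.

6188


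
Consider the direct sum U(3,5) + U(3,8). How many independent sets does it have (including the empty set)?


For a direct sum, |I(M1+M2)| = |I(M1)| * |I(M2)|.
|I(U(3,5))| = sum C(5,k) for k=0..3 = 26.
|I(U(3,8))| = sum C(8,k) for k=0..3 = 93.
Total = 26 * 93 = 2418.

2418


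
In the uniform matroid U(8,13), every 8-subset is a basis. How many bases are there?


Bases of U(8,13) are all 8-element subsets of the 13-element ground set.
Number of bases = C(13,8).
C(13,8) = 1287.

1287


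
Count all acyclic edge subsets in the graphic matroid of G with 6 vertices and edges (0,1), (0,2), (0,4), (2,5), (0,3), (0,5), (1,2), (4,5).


An independent set in a graphic matroid is an acyclic edge subset.
G has 6 vertices and 8 edges.
Enumerate all 2^8 = 256 subsets, checking for acyclicity.
Total independent sets = 164.

164


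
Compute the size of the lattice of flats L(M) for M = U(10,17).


Flats of U(10,17): every subset of size < 10 is a flat, plus E itself.
Count = C(17,0) + C(17,1) + C(17,2) + C(17,3) + C(17,4) + C(17,5) + C(17,6) + C(17,7) + C(17,8) + C(17,9) + 1
     = 1 + 17 + 136 + 680 + 2380 + 6188 + 12376 + 19448 + 24310 + 24310 + 1
     = 89847.

89847


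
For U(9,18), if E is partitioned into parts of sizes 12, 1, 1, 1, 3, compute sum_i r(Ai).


r(Ai) = min(|Ai|, 9) for each part.
Sum = min(12,9) + min(1,9) + min(1,9) + min(1,9) + min(3,9)
    = 9 + 1 + 1 + 1 + 3
    = 15.

15


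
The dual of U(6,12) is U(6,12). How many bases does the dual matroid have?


The dual of U(r,n) is U(n-r, n) = U(6,12).
Bases of U(6,12) are all (6)-element subsets.
|B(M*)| = C(12,6) = 924.

924


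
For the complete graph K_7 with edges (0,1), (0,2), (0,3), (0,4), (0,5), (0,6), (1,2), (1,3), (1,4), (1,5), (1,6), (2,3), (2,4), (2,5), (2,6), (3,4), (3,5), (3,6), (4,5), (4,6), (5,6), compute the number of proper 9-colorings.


P(K_7, k) = k(k-1)(k-2)...(k-6).
P(9) = (9) * (8) * (7) * (6) * (5) * (4) * (3) = 181440.

181440


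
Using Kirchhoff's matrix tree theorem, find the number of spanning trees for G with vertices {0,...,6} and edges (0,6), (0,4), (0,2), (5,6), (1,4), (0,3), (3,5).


By Kirchhoff's matrix tree theorem, the number of spanning trees equals
the determinant of any cofactor of the Laplacian matrix L.
G has 7 vertices and 7 edges.
Computing the (6 x 6) cofactor determinant gives 4.

4


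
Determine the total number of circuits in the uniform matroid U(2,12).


In U(2,12), circuits are the (3)-element subsets.
Any set of 3 elements is dependent, and removing any one element gives
an independent set of size 2, so it is a minimal dependent set.
Number of circuits = C(12,3) = 12! / (3! * 9!) = 220.

220


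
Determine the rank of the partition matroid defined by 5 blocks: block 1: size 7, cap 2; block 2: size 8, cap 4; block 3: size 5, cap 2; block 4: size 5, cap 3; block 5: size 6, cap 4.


Rank of a partition matroid = sum of min(|Si|, ci) for each block.
= min(7,2) + min(8,4) + min(5,2) + min(5,3) + min(6,4)
= 2 + 4 + 2 + 3 + 4
= 15.

15


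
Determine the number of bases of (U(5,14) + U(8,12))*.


(M1+M2)* = M1* + M2*.
M1* = U(9,14), bases: C(14,9) = 2002.
M2* = U(4,12), bases: C(12,4) = 495.
|B(M*)| = 2002 * 495 = 990990.

990990


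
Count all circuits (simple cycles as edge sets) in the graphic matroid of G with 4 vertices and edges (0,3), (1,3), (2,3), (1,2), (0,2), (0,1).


A circuit in a graphic matroid = edge set of a simple cycle.
G has 4 vertices and 6 edges.
Enumerating all minimal edge subsets forming cycles...
Total circuits found: 7.

7


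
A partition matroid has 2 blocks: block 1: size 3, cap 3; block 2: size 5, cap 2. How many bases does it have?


A basis picks exactly ci elements from block i.
Number of bases = product of C(|Si|, ci).
= C(3,3) * C(5,2)
= 1 * 10
= 10.

10


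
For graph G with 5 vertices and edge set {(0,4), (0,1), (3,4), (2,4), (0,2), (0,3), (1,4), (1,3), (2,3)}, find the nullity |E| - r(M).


Cycle rank (nullity) = |E| - r(M) = |E| - (|V| - c).
|E| = 9, |V| = 5, c = 1.
Nullity = 9 - (5 - 1) = 9 - 4 = 5.

5


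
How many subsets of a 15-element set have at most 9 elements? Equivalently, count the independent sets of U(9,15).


Independent sets of U(9,15) are all subsets of size <= 9.
Count = C(15,0) + C(15,1) + C(15,2) + C(15,3) + C(15,4) + C(15,5) + C(15,6) + C(15,7) + C(15,8) + C(15,9)
     = 1 + 15 + 105 + 455 + 1365 + 3003 + 5005 + 6435 + 6435 + 5005
     = 27824.

27824


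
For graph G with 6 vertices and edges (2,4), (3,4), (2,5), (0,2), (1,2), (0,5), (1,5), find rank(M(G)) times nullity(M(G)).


r(M) = |V| - c = 6 - 1 = 5.
nullity = |E| - r(M) = 7 - 5 = 2.
Product = 5 * 2 = 10.

10


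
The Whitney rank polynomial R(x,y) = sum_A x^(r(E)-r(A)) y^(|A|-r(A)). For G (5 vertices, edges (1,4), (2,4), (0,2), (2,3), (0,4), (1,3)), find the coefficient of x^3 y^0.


R(x,y) = sum over A in 2^E of x^(r(E)-r(A)) * y^(|A|-r(A)).
G has 5 vertices, 6 edges. r(E) = 4.
Enumerate all 2^6 = 64 subsets.
Count subsets with r(E)-r(A)=3 and |A|-r(A)=0: 6.

6


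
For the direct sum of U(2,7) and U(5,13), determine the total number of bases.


Bases of a direct sum M1 + M2: |B| = |B(M1)| * |B(M2)|.
|B(U(2,7))| = C(7,2) = 21.
|B(U(5,13))| = C(13,5) = 1287.
Total bases = 21 * 1287 = 27027.

27027


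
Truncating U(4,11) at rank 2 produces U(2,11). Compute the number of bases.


Truncating U(4,11) to rank 2 gives U(2,11).
Bases of U(2,11) are all 2-element subsets of 11 elements.
Number of bases = C(11,2) = (11 * 10) / (1 * 2) = 55.

55


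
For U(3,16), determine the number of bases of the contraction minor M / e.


Contracting e from U(3,16) gives U(2,15).
Bases of U(2,15) = C(15,2) = 15! / (2! * 13!) = 105.

105


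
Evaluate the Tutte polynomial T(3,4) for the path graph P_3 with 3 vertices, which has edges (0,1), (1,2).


A path on 3 vertices is a tree with 2 edges.
T(x,y) = x^(2) for any tree.
T(3,4) = 3^2 = 9.

9


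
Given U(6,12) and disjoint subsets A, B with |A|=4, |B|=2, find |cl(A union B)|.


|A union B| = 4 + 2 = 6 (disjoint).
In U(6,12), cl(S) = S if |S| < 6, else cl(S) = E.
Since 6 >= 6, cl(A union B) = E.
|cl(A union B)| = 12.

12


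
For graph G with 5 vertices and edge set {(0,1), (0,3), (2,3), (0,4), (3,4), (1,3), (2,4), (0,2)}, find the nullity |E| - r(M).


Cycle rank (nullity) = |E| - r(M) = |E| - (|V| - c).
|E| = 8, |V| = 5, c = 1.
Nullity = 8 - (5 - 1) = 8 - 4 = 4.

4


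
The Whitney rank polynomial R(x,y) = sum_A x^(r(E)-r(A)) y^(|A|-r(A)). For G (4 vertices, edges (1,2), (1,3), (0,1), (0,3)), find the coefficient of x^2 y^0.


R(x,y) = sum over A in 2^E of x^(r(E)-r(A)) * y^(|A|-r(A)).
G has 4 vertices, 4 edges. r(E) = 3.
Enumerate all 2^4 = 16 subsets.
Count subsets with r(E)-r(A)=2 and |A|-r(A)=0: 4.

4


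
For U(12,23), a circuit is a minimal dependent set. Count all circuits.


In U(12,23), circuits are the (13)-element subsets.
Any set of 13 elements is dependent, and removing any one element gives
an independent set of size 12, so it is a minimal dependent set.
Number of circuits = (23 choose 13) = 1144066.

1144066


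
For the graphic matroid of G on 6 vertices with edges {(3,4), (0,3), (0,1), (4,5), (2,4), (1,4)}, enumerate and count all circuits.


A circuit in a graphic matroid = edge set of a simple cycle.
G has 6 vertices and 6 edges.
Enumerating all minimal edge subsets forming cycles...
Total circuits found: 1.

1


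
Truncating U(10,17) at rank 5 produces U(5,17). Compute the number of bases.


Truncating U(10,17) to rank 5 gives U(5,17).
Bases of U(5,17) are all 5-element subsets of 17 elements.
Number of bases = (17 choose 5) = 6188.

6188


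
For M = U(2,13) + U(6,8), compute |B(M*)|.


(M1+M2)* = M1* + M2*.
M1* = U(11,13), bases: C(13,11) = 78.
M2* = U(2,8), bases: C(8,2) = 28.
|B(M*)| = 78 * 28 = 2184.

2184


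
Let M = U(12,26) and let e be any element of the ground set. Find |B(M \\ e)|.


Deleting e from U(12,26) gives U(12,25) since n > r.
Bases of U(12,25) = C(25,12) = 5200300.

5200300


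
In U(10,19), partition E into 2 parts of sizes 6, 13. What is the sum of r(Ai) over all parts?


r(Ai) = min(|Ai|, 10) for each part.
Sum = min(6,10) + min(13,10)
    = 6 + 10
    = 16.

16


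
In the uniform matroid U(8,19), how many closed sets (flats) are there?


Flats of U(8,19): every subset of size < 8 is a flat, plus E itself.
Count = C(19,0) + C(19,1) + C(19,2) + C(19,3) + C(19,4) + C(19,5) + C(19,6) + C(19,7) + 1
     = 1 + 19 + 171 + 969 + 3876 + 11628 + 27132 + 50388 + 1
     = 94185.

94185


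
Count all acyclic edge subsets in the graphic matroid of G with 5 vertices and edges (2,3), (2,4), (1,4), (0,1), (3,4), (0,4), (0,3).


An independent set in a graphic matroid is an acyclic edge subset.
G has 5 vertices and 7 edges.
Enumerate all 2^7 = 128 subsets, checking for acyclicity.
Total independent sets = 82.

82


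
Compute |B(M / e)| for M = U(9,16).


Contracting e from U(9,16) gives U(8,15).
Bases of U(8,15) = C(15,8) = 6435.

6435


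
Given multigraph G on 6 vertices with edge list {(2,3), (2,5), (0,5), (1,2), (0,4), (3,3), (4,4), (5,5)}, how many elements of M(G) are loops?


In a graphic matroid, a loop is a self-loop edge (u,u) with rank 0.
Examining all 8 edges for self-loops...
Self-loops found: (3,3), (4,4), (5,5)
Number of loops = 3.

3
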